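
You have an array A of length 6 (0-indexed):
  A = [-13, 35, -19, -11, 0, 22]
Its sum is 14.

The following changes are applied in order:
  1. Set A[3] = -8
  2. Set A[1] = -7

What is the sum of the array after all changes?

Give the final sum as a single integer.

Answer: -25

Derivation:
Initial sum: 14
Change 1: A[3] -11 -> -8, delta = 3, sum = 17
Change 2: A[1] 35 -> -7, delta = -42, sum = -25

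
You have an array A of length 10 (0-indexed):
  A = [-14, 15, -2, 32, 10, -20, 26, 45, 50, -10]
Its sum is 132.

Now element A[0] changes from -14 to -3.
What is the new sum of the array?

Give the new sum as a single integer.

Old value at index 0: -14
New value at index 0: -3
Delta = -3 - -14 = 11
New sum = old_sum + delta = 132 + (11) = 143

Answer: 143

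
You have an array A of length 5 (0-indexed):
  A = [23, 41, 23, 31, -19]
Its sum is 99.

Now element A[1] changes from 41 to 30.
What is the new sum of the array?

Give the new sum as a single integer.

Answer: 88

Derivation:
Old value at index 1: 41
New value at index 1: 30
Delta = 30 - 41 = -11
New sum = old_sum + delta = 99 + (-11) = 88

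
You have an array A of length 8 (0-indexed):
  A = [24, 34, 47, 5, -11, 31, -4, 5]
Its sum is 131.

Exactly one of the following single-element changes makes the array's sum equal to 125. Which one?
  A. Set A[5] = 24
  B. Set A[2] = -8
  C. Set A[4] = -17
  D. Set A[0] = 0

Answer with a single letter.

Answer: C

Derivation:
Option A: A[5] 31->24, delta=-7, new_sum=131+(-7)=124
Option B: A[2] 47->-8, delta=-55, new_sum=131+(-55)=76
Option C: A[4] -11->-17, delta=-6, new_sum=131+(-6)=125 <-- matches target
Option D: A[0] 24->0, delta=-24, new_sum=131+(-24)=107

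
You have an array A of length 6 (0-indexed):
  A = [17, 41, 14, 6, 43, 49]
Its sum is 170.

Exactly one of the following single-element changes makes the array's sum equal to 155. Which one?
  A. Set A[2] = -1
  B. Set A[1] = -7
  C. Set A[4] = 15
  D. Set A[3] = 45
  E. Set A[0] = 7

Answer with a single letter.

Answer: A

Derivation:
Option A: A[2] 14->-1, delta=-15, new_sum=170+(-15)=155 <-- matches target
Option B: A[1] 41->-7, delta=-48, new_sum=170+(-48)=122
Option C: A[4] 43->15, delta=-28, new_sum=170+(-28)=142
Option D: A[3] 6->45, delta=39, new_sum=170+(39)=209
Option E: A[0] 17->7, delta=-10, new_sum=170+(-10)=160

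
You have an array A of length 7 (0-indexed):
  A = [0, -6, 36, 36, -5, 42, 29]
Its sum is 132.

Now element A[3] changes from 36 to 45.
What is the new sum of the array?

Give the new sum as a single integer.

Answer: 141

Derivation:
Old value at index 3: 36
New value at index 3: 45
Delta = 45 - 36 = 9
New sum = old_sum + delta = 132 + (9) = 141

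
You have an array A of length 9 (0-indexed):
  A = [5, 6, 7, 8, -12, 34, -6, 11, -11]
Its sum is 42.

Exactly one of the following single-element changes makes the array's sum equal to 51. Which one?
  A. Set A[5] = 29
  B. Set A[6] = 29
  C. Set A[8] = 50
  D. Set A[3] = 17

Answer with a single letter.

Answer: D

Derivation:
Option A: A[5] 34->29, delta=-5, new_sum=42+(-5)=37
Option B: A[6] -6->29, delta=35, new_sum=42+(35)=77
Option C: A[8] -11->50, delta=61, new_sum=42+(61)=103
Option D: A[3] 8->17, delta=9, new_sum=42+(9)=51 <-- matches target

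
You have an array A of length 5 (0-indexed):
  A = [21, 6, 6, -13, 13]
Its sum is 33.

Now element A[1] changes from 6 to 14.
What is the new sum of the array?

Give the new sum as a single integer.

Answer: 41

Derivation:
Old value at index 1: 6
New value at index 1: 14
Delta = 14 - 6 = 8
New sum = old_sum + delta = 33 + (8) = 41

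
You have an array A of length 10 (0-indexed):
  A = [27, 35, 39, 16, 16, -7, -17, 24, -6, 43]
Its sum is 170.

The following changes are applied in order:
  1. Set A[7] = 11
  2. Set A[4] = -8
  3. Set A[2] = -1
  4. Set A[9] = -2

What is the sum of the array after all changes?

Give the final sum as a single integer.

Initial sum: 170
Change 1: A[7] 24 -> 11, delta = -13, sum = 157
Change 2: A[4] 16 -> -8, delta = -24, sum = 133
Change 3: A[2] 39 -> -1, delta = -40, sum = 93
Change 4: A[9] 43 -> -2, delta = -45, sum = 48

Answer: 48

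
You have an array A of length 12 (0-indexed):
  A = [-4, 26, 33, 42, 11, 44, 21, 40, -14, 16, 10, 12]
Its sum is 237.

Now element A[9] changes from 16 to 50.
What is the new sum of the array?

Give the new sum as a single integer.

Old value at index 9: 16
New value at index 9: 50
Delta = 50 - 16 = 34
New sum = old_sum + delta = 237 + (34) = 271

Answer: 271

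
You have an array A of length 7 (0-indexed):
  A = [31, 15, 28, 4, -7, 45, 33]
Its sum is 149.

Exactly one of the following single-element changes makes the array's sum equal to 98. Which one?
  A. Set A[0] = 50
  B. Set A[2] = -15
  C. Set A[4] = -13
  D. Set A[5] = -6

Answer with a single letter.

Answer: D

Derivation:
Option A: A[0] 31->50, delta=19, new_sum=149+(19)=168
Option B: A[2] 28->-15, delta=-43, new_sum=149+(-43)=106
Option C: A[4] -7->-13, delta=-6, new_sum=149+(-6)=143
Option D: A[5] 45->-6, delta=-51, new_sum=149+(-51)=98 <-- matches target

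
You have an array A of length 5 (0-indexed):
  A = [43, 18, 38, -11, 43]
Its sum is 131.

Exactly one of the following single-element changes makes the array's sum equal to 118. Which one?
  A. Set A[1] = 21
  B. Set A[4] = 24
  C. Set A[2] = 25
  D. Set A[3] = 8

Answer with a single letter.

Answer: C

Derivation:
Option A: A[1] 18->21, delta=3, new_sum=131+(3)=134
Option B: A[4] 43->24, delta=-19, new_sum=131+(-19)=112
Option C: A[2] 38->25, delta=-13, new_sum=131+(-13)=118 <-- matches target
Option D: A[3] -11->8, delta=19, new_sum=131+(19)=150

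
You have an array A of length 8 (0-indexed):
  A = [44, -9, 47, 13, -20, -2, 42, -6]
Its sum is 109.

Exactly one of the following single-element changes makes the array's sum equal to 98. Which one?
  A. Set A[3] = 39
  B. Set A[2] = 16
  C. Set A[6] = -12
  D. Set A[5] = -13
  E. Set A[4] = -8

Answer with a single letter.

Answer: D

Derivation:
Option A: A[3] 13->39, delta=26, new_sum=109+(26)=135
Option B: A[2] 47->16, delta=-31, new_sum=109+(-31)=78
Option C: A[6] 42->-12, delta=-54, new_sum=109+(-54)=55
Option D: A[5] -2->-13, delta=-11, new_sum=109+(-11)=98 <-- matches target
Option E: A[4] -20->-8, delta=12, new_sum=109+(12)=121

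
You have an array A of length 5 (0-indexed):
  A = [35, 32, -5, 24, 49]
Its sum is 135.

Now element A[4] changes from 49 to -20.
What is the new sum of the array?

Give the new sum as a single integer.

Answer: 66

Derivation:
Old value at index 4: 49
New value at index 4: -20
Delta = -20 - 49 = -69
New sum = old_sum + delta = 135 + (-69) = 66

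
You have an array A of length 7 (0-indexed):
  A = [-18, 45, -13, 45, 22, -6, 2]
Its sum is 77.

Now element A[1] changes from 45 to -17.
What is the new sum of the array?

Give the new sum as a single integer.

Answer: 15

Derivation:
Old value at index 1: 45
New value at index 1: -17
Delta = -17 - 45 = -62
New sum = old_sum + delta = 77 + (-62) = 15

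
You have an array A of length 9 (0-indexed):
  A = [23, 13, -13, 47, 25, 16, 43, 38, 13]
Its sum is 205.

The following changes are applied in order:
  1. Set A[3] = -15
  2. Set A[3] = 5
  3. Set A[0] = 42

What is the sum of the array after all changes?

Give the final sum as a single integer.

Answer: 182

Derivation:
Initial sum: 205
Change 1: A[3] 47 -> -15, delta = -62, sum = 143
Change 2: A[3] -15 -> 5, delta = 20, sum = 163
Change 3: A[0] 23 -> 42, delta = 19, sum = 182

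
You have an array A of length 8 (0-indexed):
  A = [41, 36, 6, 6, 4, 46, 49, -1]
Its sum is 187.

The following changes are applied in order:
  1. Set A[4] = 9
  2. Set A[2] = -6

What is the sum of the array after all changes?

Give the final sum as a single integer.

Answer: 180

Derivation:
Initial sum: 187
Change 1: A[4] 4 -> 9, delta = 5, sum = 192
Change 2: A[2] 6 -> -6, delta = -12, sum = 180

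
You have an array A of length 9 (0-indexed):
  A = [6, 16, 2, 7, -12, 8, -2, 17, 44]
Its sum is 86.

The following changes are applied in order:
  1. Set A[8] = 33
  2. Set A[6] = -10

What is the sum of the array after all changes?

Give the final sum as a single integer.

Initial sum: 86
Change 1: A[8] 44 -> 33, delta = -11, sum = 75
Change 2: A[6] -2 -> -10, delta = -8, sum = 67

Answer: 67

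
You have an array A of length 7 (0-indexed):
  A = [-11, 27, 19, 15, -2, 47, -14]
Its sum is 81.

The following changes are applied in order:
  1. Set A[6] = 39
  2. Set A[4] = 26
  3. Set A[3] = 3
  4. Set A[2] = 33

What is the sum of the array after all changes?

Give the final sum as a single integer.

Answer: 164

Derivation:
Initial sum: 81
Change 1: A[6] -14 -> 39, delta = 53, sum = 134
Change 2: A[4] -2 -> 26, delta = 28, sum = 162
Change 3: A[3] 15 -> 3, delta = -12, sum = 150
Change 4: A[2] 19 -> 33, delta = 14, sum = 164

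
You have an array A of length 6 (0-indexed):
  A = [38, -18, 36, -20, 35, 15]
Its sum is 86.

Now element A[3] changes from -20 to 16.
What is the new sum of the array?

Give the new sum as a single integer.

Old value at index 3: -20
New value at index 3: 16
Delta = 16 - -20 = 36
New sum = old_sum + delta = 86 + (36) = 122

Answer: 122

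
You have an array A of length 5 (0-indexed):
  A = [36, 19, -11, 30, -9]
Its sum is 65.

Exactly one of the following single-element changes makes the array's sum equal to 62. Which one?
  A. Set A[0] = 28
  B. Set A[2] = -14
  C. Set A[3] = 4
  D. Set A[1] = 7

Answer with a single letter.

Option A: A[0] 36->28, delta=-8, new_sum=65+(-8)=57
Option B: A[2] -11->-14, delta=-3, new_sum=65+(-3)=62 <-- matches target
Option C: A[3] 30->4, delta=-26, new_sum=65+(-26)=39
Option D: A[1] 19->7, delta=-12, new_sum=65+(-12)=53

Answer: B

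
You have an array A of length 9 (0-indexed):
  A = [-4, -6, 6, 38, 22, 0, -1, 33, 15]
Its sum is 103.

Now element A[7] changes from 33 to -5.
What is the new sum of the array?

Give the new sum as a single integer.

Answer: 65

Derivation:
Old value at index 7: 33
New value at index 7: -5
Delta = -5 - 33 = -38
New sum = old_sum + delta = 103 + (-38) = 65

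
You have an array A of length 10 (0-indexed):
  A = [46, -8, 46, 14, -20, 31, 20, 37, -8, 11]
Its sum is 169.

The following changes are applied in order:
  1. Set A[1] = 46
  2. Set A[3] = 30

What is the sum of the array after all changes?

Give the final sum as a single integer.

Initial sum: 169
Change 1: A[1] -8 -> 46, delta = 54, sum = 223
Change 2: A[3] 14 -> 30, delta = 16, sum = 239

Answer: 239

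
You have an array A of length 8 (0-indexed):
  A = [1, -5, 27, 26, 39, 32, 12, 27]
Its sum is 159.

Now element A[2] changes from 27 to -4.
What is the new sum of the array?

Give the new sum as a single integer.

Old value at index 2: 27
New value at index 2: -4
Delta = -4 - 27 = -31
New sum = old_sum + delta = 159 + (-31) = 128

Answer: 128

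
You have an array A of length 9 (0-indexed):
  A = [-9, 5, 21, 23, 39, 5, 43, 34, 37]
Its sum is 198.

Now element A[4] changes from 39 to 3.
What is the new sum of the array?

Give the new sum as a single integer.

Old value at index 4: 39
New value at index 4: 3
Delta = 3 - 39 = -36
New sum = old_sum + delta = 198 + (-36) = 162

Answer: 162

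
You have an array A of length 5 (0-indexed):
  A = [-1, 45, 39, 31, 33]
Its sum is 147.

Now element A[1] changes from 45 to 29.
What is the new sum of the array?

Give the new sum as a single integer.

Old value at index 1: 45
New value at index 1: 29
Delta = 29 - 45 = -16
New sum = old_sum + delta = 147 + (-16) = 131

Answer: 131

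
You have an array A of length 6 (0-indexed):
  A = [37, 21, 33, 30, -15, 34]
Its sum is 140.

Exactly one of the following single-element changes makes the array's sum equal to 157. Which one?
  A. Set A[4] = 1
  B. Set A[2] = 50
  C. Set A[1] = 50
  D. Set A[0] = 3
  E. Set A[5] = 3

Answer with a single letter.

Option A: A[4] -15->1, delta=16, new_sum=140+(16)=156
Option B: A[2] 33->50, delta=17, new_sum=140+(17)=157 <-- matches target
Option C: A[1] 21->50, delta=29, new_sum=140+(29)=169
Option D: A[0] 37->3, delta=-34, new_sum=140+(-34)=106
Option E: A[5] 34->3, delta=-31, new_sum=140+(-31)=109

Answer: B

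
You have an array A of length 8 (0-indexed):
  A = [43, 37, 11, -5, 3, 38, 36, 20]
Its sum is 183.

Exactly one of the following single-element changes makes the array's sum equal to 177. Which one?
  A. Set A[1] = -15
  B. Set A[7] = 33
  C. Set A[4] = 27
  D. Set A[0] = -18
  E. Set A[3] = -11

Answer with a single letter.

Option A: A[1] 37->-15, delta=-52, new_sum=183+(-52)=131
Option B: A[7] 20->33, delta=13, new_sum=183+(13)=196
Option C: A[4] 3->27, delta=24, new_sum=183+(24)=207
Option D: A[0] 43->-18, delta=-61, new_sum=183+(-61)=122
Option E: A[3] -5->-11, delta=-6, new_sum=183+(-6)=177 <-- matches target

Answer: E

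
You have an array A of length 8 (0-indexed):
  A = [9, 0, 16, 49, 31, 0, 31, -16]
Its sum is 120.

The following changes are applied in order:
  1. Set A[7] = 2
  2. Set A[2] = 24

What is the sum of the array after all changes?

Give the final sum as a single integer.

Answer: 146

Derivation:
Initial sum: 120
Change 1: A[7] -16 -> 2, delta = 18, sum = 138
Change 2: A[2] 16 -> 24, delta = 8, sum = 146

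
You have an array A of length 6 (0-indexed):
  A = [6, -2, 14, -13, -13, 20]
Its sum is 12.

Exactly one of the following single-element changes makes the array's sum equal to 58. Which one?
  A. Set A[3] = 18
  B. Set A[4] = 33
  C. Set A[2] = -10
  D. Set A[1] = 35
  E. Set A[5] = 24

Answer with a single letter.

Answer: B

Derivation:
Option A: A[3] -13->18, delta=31, new_sum=12+(31)=43
Option B: A[4] -13->33, delta=46, new_sum=12+(46)=58 <-- matches target
Option C: A[2] 14->-10, delta=-24, new_sum=12+(-24)=-12
Option D: A[1] -2->35, delta=37, new_sum=12+(37)=49
Option E: A[5] 20->24, delta=4, new_sum=12+(4)=16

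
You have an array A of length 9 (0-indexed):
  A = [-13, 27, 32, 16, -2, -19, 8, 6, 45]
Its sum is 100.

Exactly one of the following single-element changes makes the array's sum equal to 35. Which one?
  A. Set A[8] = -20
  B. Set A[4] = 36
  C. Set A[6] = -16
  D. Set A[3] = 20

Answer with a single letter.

Option A: A[8] 45->-20, delta=-65, new_sum=100+(-65)=35 <-- matches target
Option B: A[4] -2->36, delta=38, new_sum=100+(38)=138
Option C: A[6] 8->-16, delta=-24, new_sum=100+(-24)=76
Option D: A[3] 16->20, delta=4, new_sum=100+(4)=104

Answer: A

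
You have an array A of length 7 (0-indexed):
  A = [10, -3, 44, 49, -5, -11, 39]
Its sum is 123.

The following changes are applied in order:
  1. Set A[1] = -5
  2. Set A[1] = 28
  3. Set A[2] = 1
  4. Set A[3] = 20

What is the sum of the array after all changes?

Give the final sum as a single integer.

Answer: 82

Derivation:
Initial sum: 123
Change 1: A[1] -3 -> -5, delta = -2, sum = 121
Change 2: A[1] -5 -> 28, delta = 33, sum = 154
Change 3: A[2] 44 -> 1, delta = -43, sum = 111
Change 4: A[3] 49 -> 20, delta = -29, sum = 82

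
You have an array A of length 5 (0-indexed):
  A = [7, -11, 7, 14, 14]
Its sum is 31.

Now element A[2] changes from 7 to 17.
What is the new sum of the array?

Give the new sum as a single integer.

Answer: 41

Derivation:
Old value at index 2: 7
New value at index 2: 17
Delta = 17 - 7 = 10
New sum = old_sum + delta = 31 + (10) = 41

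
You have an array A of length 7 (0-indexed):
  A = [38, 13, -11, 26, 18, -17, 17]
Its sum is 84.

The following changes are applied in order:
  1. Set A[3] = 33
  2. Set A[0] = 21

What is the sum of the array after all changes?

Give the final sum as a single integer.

Initial sum: 84
Change 1: A[3] 26 -> 33, delta = 7, sum = 91
Change 2: A[0] 38 -> 21, delta = -17, sum = 74

Answer: 74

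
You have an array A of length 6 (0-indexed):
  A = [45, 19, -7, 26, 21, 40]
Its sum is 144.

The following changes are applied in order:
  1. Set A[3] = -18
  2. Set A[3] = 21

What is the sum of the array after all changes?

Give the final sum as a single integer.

Initial sum: 144
Change 1: A[3] 26 -> -18, delta = -44, sum = 100
Change 2: A[3] -18 -> 21, delta = 39, sum = 139

Answer: 139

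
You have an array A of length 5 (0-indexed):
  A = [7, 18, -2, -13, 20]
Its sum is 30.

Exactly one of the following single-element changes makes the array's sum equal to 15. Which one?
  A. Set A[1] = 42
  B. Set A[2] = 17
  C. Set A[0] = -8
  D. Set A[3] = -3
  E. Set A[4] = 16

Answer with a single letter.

Option A: A[1] 18->42, delta=24, new_sum=30+(24)=54
Option B: A[2] -2->17, delta=19, new_sum=30+(19)=49
Option C: A[0] 7->-8, delta=-15, new_sum=30+(-15)=15 <-- matches target
Option D: A[3] -13->-3, delta=10, new_sum=30+(10)=40
Option E: A[4] 20->16, delta=-4, new_sum=30+(-4)=26

Answer: C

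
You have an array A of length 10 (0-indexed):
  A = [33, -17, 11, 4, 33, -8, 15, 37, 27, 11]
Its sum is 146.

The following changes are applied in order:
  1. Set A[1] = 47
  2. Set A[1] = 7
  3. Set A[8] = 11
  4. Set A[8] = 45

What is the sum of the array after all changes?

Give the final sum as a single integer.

Answer: 188

Derivation:
Initial sum: 146
Change 1: A[1] -17 -> 47, delta = 64, sum = 210
Change 2: A[1] 47 -> 7, delta = -40, sum = 170
Change 3: A[8] 27 -> 11, delta = -16, sum = 154
Change 4: A[8] 11 -> 45, delta = 34, sum = 188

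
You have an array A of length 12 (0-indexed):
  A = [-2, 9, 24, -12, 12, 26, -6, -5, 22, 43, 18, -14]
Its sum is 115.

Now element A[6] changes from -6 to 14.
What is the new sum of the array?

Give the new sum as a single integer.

Answer: 135

Derivation:
Old value at index 6: -6
New value at index 6: 14
Delta = 14 - -6 = 20
New sum = old_sum + delta = 115 + (20) = 135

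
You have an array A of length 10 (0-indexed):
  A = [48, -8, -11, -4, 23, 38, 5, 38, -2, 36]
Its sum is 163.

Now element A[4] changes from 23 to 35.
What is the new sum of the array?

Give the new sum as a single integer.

Old value at index 4: 23
New value at index 4: 35
Delta = 35 - 23 = 12
New sum = old_sum + delta = 163 + (12) = 175

Answer: 175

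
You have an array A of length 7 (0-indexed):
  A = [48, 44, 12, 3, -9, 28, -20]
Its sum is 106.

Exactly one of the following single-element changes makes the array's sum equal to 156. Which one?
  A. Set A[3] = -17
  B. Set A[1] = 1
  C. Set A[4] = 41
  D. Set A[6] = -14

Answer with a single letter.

Option A: A[3] 3->-17, delta=-20, new_sum=106+(-20)=86
Option B: A[1] 44->1, delta=-43, new_sum=106+(-43)=63
Option C: A[4] -9->41, delta=50, new_sum=106+(50)=156 <-- matches target
Option D: A[6] -20->-14, delta=6, new_sum=106+(6)=112

Answer: C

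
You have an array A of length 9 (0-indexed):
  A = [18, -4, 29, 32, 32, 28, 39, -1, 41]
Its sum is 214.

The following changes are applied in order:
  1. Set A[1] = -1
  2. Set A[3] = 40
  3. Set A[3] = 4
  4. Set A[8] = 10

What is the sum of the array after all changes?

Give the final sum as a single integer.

Answer: 158

Derivation:
Initial sum: 214
Change 1: A[1] -4 -> -1, delta = 3, sum = 217
Change 2: A[3] 32 -> 40, delta = 8, sum = 225
Change 3: A[3] 40 -> 4, delta = -36, sum = 189
Change 4: A[8] 41 -> 10, delta = -31, sum = 158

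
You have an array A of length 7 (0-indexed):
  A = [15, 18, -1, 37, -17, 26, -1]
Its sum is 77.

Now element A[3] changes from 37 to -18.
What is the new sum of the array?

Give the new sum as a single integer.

Answer: 22

Derivation:
Old value at index 3: 37
New value at index 3: -18
Delta = -18 - 37 = -55
New sum = old_sum + delta = 77 + (-55) = 22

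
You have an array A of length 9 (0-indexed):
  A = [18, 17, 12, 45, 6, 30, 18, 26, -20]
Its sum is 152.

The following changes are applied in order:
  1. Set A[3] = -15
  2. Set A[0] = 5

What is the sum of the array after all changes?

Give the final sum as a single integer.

Answer: 79

Derivation:
Initial sum: 152
Change 1: A[3] 45 -> -15, delta = -60, sum = 92
Change 2: A[0] 18 -> 5, delta = -13, sum = 79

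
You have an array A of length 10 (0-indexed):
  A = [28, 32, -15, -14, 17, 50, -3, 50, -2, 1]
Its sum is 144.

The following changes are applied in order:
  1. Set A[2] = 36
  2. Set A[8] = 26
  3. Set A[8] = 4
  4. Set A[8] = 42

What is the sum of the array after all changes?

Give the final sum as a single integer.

Initial sum: 144
Change 1: A[2] -15 -> 36, delta = 51, sum = 195
Change 2: A[8] -2 -> 26, delta = 28, sum = 223
Change 3: A[8] 26 -> 4, delta = -22, sum = 201
Change 4: A[8] 4 -> 42, delta = 38, sum = 239

Answer: 239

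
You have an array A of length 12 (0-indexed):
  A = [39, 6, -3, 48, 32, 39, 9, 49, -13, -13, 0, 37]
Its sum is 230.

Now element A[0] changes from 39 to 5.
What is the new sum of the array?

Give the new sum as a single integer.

Answer: 196

Derivation:
Old value at index 0: 39
New value at index 0: 5
Delta = 5 - 39 = -34
New sum = old_sum + delta = 230 + (-34) = 196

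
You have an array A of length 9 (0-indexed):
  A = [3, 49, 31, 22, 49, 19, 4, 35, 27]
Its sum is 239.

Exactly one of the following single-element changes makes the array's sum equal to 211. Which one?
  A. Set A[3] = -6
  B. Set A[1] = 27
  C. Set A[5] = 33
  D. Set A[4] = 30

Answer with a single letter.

Option A: A[3] 22->-6, delta=-28, new_sum=239+(-28)=211 <-- matches target
Option B: A[1] 49->27, delta=-22, new_sum=239+(-22)=217
Option C: A[5] 19->33, delta=14, new_sum=239+(14)=253
Option D: A[4] 49->30, delta=-19, new_sum=239+(-19)=220

Answer: A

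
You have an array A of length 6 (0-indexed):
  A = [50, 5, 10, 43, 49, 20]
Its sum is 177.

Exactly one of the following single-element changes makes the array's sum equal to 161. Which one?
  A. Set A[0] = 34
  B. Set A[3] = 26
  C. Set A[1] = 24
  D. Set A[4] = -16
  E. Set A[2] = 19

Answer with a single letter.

Option A: A[0] 50->34, delta=-16, new_sum=177+(-16)=161 <-- matches target
Option B: A[3] 43->26, delta=-17, new_sum=177+(-17)=160
Option C: A[1] 5->24, delta=19, new_sum=177+(19)=196
Option D: A[4] 49->-16, delta=-65, new_sum=177+(-65)=112
Option E: A[2] 10->19, delta=9, new_sum=177+(9)=186

Answer: A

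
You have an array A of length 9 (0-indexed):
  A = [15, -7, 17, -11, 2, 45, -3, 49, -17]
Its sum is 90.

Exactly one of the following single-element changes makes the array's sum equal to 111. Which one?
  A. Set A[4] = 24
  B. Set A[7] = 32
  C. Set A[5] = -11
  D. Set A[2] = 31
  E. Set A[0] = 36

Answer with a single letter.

Answer: E

Derivation:
Option A: A[4] 2->24, delta=22, new_sum=90+(22)=112
Option B: A[7] 49->32, delta=-17, new_sum=90+(-17)=73
Option C: A[5] 45->-11, delta=-56, new_sum=90+(-56)=34
Option D: A[2] 17->31, delta=14, new_sum=90+(14)=104
Option E: A[0] 15->36, delta=21, new_sum=90+(21)=111 <-- matches target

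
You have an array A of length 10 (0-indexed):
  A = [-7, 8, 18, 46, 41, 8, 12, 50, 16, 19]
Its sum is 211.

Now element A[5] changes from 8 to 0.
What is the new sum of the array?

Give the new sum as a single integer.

Old value at index 5: 8
New value at index 5: 0
Delta = 0 - 8 = -8
New sum = old_sum + delta = 211 + (-8) = 203

Answer: 203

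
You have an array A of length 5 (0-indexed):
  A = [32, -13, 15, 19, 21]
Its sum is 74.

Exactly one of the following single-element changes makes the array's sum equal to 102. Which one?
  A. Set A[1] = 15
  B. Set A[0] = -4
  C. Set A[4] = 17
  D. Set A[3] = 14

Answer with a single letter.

Option A: A[1] -13->15, delta=28, new_sum=74+(28)=102 <-- matches target
Option B: A[0] 32->-4, delta=-36, new_sum=74+(-36)=38
Option C: A[4] 21->17, delta=-4, new_sum=74+(-4)=70
Option D: A[3] 19->14, delta=-5, new_sum=74+(-5)=69

Answer: A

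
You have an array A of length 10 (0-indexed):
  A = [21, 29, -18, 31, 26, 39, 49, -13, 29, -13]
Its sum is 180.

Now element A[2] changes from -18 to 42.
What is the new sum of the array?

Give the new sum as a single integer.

Answer: 240

Derivation:
Old value at index 2: -18
New value at index 2: 42
Delta = 42 - -18 = 60
New sum = old_sum + delta = 180 + (60) = 240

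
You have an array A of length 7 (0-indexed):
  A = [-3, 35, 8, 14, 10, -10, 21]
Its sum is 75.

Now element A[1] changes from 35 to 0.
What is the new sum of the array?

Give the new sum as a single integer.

Old value at index 1: 35
New value at index 1: 0
Delta = 0 - 35 = -35
New sum = old_sum + delta = 75 + (-35) = 40

Answer: 40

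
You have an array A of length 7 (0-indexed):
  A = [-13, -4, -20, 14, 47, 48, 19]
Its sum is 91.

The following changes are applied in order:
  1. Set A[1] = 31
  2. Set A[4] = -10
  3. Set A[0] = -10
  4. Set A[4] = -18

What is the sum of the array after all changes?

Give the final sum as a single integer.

Answer: 64

Derivation:
Initial sum: 91
Change 1: A[1] -4 -> 31, delta = 35, sum = 126
Change 2: A[4] 47 -> -10, delta = -57, sum = 69
Change 3: A[0] -13 -> -10, delta = 3, sum = 72
Change 4: A[4] -10 -> -18, delta = -8, sum = 64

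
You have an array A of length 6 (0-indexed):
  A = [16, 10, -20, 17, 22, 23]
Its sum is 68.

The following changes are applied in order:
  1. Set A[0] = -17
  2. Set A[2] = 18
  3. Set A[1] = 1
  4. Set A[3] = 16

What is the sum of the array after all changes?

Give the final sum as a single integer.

Answer: 63

Derivation:
Initial sum: 68
Change 1: A[0] 16 -> -17, delta = -33, sum = 35
Change 2: A[2] -20 -> 18, delta = 38, sum = 73
Change 3: A[1] 10 -> 1, delta = -9, sum = 64
Change 4: A[3] 17 -> 16, delta = -1, sum = 63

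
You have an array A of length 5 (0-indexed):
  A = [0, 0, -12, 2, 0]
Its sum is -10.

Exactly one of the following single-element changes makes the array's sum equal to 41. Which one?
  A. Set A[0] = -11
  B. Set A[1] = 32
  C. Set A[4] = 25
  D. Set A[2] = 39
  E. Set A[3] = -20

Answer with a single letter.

Option A: A[0] 0->-11, delta=-11, new_sum=-10+(-11)=-21
Option B: A[1] 0->32, delta=32, new_sum=-10+(32)=22
Option C: A[4] 0->25, delta=25, new_sum=-10+(25)=15
Option D: A[2] -12->39, delta=51, new_sum=-10+(51)=41 <-- matches target
Option E: A[3] 2->-20, delta=-22, new_sum=-10+(-22)=-32

Answer: D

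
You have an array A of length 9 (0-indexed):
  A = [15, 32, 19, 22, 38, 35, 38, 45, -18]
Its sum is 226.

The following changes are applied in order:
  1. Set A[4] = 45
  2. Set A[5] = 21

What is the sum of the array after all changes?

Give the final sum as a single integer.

Initial sum: 226
Change 1: A[4] 38 -> 45, delta = 7, sum = 233
Change 2: A[5] 35 -> 21, delta = -14, sum = 219

Answer: 219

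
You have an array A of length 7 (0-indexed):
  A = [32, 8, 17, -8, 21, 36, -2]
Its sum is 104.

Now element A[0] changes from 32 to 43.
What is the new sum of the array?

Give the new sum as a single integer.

Old value at index 0: 32
New value at index 0: 43
Delta = 43 - 32 = 11
New sum = old_sum + delta = 104 + (11) = 115

Answer: 115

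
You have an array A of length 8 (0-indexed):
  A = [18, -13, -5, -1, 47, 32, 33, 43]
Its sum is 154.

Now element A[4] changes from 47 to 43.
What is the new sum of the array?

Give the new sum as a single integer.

Old value at index 4: 47
New value at index 4: 43
Delta = 43 - 47 = -4
New sum = old_sum + delta = 154 + (-4) = 150

Answer: 150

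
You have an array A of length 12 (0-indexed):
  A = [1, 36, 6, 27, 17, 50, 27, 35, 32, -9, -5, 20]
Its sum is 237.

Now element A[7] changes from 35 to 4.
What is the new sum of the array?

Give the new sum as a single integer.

Old value at index 7: 35
New value at index 7: 4
Delta = 4 - 35 = -31
New sum = old_sum + delta = 237 + (-31) = 206

Answer: 206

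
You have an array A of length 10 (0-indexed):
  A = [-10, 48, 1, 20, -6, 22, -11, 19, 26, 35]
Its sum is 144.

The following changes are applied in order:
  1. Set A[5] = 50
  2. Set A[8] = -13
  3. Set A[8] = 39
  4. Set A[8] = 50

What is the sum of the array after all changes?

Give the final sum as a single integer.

Initial sum: 144
Change 1: A[5] 22 -> 50, delta = 28, sum = 172
Change 2: A[8] 26 -> -13, delta = -39, sum = 133
Change 3: A[8] -13 -> 39, delta = 52, sum = 185
Change 4: A[8] 39 -> 50, delta = 11, sum = 196

Answer: 196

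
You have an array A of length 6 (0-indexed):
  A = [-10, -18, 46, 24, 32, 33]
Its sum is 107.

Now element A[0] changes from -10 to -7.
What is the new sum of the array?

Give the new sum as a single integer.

Old value at index 0: -10
New value at index 0: -7
Delta = -7 - -10 = 3
New sum = old_sum + delta = 107 + (3) = 110

Answer: 110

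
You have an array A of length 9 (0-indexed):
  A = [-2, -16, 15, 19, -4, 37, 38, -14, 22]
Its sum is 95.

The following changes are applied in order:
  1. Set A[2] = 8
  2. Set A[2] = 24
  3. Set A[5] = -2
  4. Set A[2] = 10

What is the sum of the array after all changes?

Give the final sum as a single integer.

Initial sum: 95
Change 1: A[2] 15 -> 8, delta = -7, sum = 88
Change 2: A[2] 8 -> 24, delta = 16, sum = 104
Change 3: A[5] 37 -> -2, delta = -39, sum = 65
Change 4: A[2] 24 -> 10, delta = -14, sum = 51

Answer: 51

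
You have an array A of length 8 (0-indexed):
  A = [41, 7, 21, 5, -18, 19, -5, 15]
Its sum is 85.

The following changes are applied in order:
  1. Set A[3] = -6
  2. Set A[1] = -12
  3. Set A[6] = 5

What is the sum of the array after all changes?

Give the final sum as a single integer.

Answer: 65

Derivation:
Initial sum: 85
Change 1: A[3] 5 -> -6, delta = -11, sum = 74
Change 2: A[1] 7 -> -12, delta = -19, sum = 55
Change 3: A[6] -5 -> 5, delta = 10, sum = 65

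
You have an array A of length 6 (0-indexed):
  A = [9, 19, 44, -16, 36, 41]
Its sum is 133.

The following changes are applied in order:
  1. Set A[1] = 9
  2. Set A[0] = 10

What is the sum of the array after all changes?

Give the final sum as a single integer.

Initial sum: 133
Change 1: A[1] 19 -> 9, delta = -10, sum = 123
Change 2: A[0] 9 -> 10, delta = 1, sum = 124

Answer: 124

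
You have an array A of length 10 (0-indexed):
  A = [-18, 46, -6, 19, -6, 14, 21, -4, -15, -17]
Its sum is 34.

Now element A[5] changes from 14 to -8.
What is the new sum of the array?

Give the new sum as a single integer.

Answer: 12

Derivation:
Old value at index 5: 14
New value at index 5: -8
Delta = -8 - 14 = -22
New sum = old_sum + delta = 34 + (-22) = 12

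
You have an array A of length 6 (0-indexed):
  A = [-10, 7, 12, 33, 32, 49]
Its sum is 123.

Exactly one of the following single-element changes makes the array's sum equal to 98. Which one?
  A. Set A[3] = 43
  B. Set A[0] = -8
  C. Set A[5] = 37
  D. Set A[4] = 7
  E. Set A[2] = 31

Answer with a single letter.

Option A: A[3] 33->43, delta=10, new_sum=123+(10)=133
Option B: A[0] -10->-8, delta=2, new_sum=123+(2)=125
Option C: A[5] 49->37, delta=-12, new_sum=123+(-12)=111
Option D: A[4] 32->7, delta=-25, new_sum=123+(-25)=98 <-- matches target
Option E: A[2] 12->31, delta=19, new_sum=123+(19)=142

Answer: D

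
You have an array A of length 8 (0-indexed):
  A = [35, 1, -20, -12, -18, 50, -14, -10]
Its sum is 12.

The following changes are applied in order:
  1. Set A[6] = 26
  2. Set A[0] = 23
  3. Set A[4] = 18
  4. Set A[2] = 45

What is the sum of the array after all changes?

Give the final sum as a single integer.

Initial sum: 12
Change 1: A[6] -14 -> 26, delta = 40, sum = 52
Change 2: A[0] 35 -> 23, delta = -12, sum = 40
Change 3: A[4] -18 -> 18, delta = 36, sum = 76
Change 4: A[2] -20 -> 45, delta = 65, sum = 141

Answer: 141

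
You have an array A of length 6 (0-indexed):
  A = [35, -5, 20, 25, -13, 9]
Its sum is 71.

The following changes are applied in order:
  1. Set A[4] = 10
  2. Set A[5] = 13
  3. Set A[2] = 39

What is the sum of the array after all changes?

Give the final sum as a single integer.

Answer: 117

Derivation:
Initial sum: 71
Change 1: A[4] -13 -> 10, delta = 23, sum = 94
Change 2: A[5] 9 -> 13, delta = 4, sum = 98
Change 3: A[2] 20 -> 39, delta = 19, sum = 117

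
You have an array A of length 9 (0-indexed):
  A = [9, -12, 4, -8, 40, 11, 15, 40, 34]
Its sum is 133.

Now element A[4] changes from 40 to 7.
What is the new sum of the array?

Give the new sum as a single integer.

Answer: 100

Derivation:
Old value at index 4: 40
New value at index 4: 7
Delta = 7 - 40 = -33
New sum = old_sum + delta = 133 + (-33) = 100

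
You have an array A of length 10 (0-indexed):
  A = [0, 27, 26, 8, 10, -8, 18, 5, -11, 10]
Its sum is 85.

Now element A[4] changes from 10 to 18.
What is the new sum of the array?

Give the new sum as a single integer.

Answer: 93

Derivation:
Old value at index 4: 10
New value at index 4: 18
Delta = 18 - 10 = 8
New sum = old_sum + delta = 85 + (8) = 93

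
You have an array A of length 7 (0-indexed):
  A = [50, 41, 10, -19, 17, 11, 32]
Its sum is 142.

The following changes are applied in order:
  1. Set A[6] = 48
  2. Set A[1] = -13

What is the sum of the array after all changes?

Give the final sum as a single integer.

Answer: 104

Derivation:
Initial sum: 142
Change 1: A[6] 32 -> 48, delta = 16, sum = 158
Change 2: A[1] 41 -> -13, delta = -54, sum = 104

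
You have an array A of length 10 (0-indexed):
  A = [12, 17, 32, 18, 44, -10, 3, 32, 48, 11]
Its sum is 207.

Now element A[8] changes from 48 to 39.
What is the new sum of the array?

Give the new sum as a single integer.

Old value at index 8: 48
New value at index 8: 39
Delta = 39 - 48 = -9
New sum = old_sum + delta = 207 + (-9) = 198

Answer: 198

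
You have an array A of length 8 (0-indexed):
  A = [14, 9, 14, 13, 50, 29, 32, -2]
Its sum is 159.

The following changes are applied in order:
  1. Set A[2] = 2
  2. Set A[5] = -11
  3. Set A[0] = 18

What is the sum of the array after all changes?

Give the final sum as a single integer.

Answer: 111

Derivation:
Initial sum: 159
Change 1: A[2] 14 -> 2, delta = -12, sum = 147
Change 2: A[5] 29 -> -11, delta = -40, sum = 107
Change 3: A[0] 14 -> 18, delta = 4, sum = 111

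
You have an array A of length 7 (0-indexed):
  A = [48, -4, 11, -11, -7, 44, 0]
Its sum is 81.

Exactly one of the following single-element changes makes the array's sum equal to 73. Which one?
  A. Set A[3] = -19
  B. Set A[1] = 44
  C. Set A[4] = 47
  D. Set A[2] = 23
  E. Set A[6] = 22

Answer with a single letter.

Answer: A

Derivation:
Option A: A[3] -11->-19, delta=-8, new_sum=81+(-8)=73 <-- matches target
Option B: A[1] -4->44, delta=48, new_sum=81+(48)=129
Option C: A[4] -7->47, delta=54, new_sum=81+(54)=135
Option D: A[2] 11->23, delta=12, new_sum=81+(12)=93
Option E: A[6] 0->22, delta=22, new_sum=81+(22)=103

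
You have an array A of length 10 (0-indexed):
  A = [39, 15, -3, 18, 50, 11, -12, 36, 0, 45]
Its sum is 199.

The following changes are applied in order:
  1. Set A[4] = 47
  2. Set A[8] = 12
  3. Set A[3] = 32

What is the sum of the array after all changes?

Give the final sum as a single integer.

Answer: 222

Derivation:
Initial sum: 199
Change 1: A[4] 50 -> 47, delta = -3, sum = 196
Change 2: A[8] 0 -> 12, delta = 12, sum = 208
Change 3: A[3] 18 -> 32, delta = 14, sum = 222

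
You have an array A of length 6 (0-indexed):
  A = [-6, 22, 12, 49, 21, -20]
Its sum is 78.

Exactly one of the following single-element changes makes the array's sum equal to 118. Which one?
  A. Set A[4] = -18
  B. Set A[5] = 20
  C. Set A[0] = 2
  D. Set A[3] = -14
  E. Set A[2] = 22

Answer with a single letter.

Option A: A[4] 21->-18, delta=-39, new_sum=78+(-39)=39
Option B: A[5] -20->20, delta=40, new_sum=78+(40)=118 <-- matches target
Option C: A[0] -6->2, delta=8, new_sum=78+(8)=86
Option D: A[3] 49->-14, delta=-63, new_sum=78+(-63)=15
Option E: A[2] 12->22, delta=10, new_sum=78+(10)=88

Answer: B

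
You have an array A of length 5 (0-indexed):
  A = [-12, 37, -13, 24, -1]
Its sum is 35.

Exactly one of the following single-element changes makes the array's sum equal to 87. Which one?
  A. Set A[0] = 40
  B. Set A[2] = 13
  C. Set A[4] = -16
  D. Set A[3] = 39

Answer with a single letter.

Option A: A[0] -12->40, delta=52, new_sum=35+(52)=87 <-- matches target
Option B: A[2] -13->13, delta=26, new_sum=35+(26)=61
Option C: A[4] -1->-16, delta=-15, new_sum=35+(-15)=20
Option D: A[3] 24->39, delta=15, new_sum=35+(15)=50

Answer: A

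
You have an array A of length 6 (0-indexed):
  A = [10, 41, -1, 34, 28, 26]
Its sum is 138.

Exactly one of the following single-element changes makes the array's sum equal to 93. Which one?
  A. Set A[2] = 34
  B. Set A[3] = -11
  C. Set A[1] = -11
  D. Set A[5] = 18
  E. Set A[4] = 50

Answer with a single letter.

Option A: A[2] -1->34, delta=35, new_sum=138+(35)=173
Option B: A[3] 34->-11, delta=-45, new_sum=138+(-45)=93 <-- matches target
Option C: A[1] 41->-11, delta=-52, new_sum=138+(-52)=86
Option D: A[5] 26->18, delta=-8, new_sum=138+(-8)=130
Option E: A[4] 28->50, delta=22, new_sum=138+(22)=160

Answer: B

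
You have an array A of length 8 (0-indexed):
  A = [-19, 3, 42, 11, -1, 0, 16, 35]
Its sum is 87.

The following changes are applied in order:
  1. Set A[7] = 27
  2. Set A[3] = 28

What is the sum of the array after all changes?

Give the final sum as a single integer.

Answer: 96

Derivation:
Initial sum: 87
Change 1: A[7] 35 -> 27, delta = -8, sum = 79
Change 2: A[3] 11 -> 28, delta = 17, sum = 96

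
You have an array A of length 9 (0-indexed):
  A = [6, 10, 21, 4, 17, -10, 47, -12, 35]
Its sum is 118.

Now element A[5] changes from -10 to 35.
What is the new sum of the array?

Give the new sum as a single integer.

Answer: 163

Derivation:
Old value at index 5: -10
New value at index 5: 35
Delta = 35 - -10 = 45
New sum = old_sum + delta = 118 + (45) = 163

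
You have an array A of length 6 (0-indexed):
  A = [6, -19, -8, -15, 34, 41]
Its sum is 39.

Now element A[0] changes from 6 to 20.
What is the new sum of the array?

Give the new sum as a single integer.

Old value at index 0: 6
New value at index 0: 20
Delta = 20 - 6 = 14
New sum = old_sum + delta = 39 + (14) = 53

Answer: 53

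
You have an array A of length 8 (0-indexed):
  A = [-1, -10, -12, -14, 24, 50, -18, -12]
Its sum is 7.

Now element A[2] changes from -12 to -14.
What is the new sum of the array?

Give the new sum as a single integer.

Answer: 5

Derivation:
Old value at index 2: -12
New value at index 2: -14
Delta = -14 - -12 = -2
New sum = old_sum + delta = 7 + (-2) = 5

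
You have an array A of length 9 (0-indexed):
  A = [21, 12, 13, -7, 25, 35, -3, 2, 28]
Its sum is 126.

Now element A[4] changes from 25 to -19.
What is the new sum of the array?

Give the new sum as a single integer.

Answer: 82

Derivation:
Old value at index 4: 25
New value at index 4: -19
Delta = -19 - 25 = -44
New sum = old_sum + delta = 126 + (-44) = 82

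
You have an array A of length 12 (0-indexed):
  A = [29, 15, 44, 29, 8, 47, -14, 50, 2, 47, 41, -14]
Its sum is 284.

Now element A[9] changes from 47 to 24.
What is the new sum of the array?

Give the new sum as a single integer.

Old value at index 9: 47
New value at index 9: 24
Delta = 24 - 47 = -23
New sum = old_sum + delta = 284 + (-23) = 261

Answer: 261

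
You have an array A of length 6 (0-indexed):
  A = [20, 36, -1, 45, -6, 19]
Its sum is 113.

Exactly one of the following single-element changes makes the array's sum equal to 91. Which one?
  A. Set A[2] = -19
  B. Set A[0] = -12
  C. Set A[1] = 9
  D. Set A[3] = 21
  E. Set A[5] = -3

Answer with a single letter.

Answer: E

Derivation:
Option A: A[2] -1->-19, delta=-18, new_sum=113+(-18)=95
Option B: A[0] 20->-12, delta=-32, new_sum=113+(-32)=81
Option C: A[1] 36->9, delta=-27, new_sum=113+(-27)=86
Option D: A[3] 45->21, delta=-24, new_sum=113+(-24)=89
Option E: A[5] 19->-3, delta=-22, new_sum=113+(-22)=91 <-- matches target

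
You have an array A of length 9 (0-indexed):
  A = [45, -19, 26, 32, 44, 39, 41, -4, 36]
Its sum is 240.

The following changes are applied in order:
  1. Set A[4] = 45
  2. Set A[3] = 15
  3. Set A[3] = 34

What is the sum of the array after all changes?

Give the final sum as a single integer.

Answer: 243

Derivation:
Initial sum: 240
Change 1: A[4] 44 -> 45, delta = 1, sum = 241
Change 2: A[3] 32 -> 15, delta = -17, sum = 224
Change 3: A[3] 15 -> 34, delta = 19, sum = 243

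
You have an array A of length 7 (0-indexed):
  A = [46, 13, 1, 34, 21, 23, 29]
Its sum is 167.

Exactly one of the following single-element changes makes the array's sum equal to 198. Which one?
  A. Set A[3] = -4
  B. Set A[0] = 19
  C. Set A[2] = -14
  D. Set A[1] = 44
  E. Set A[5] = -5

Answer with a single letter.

Option A: A[3] 34->-4, delta=-38, new_sum=167+(-38)=129
Option B: A[0] 46->19, delta=-27, new_sum=167+(-27)=140
Option C: A[2] 1->-14, delta=-15, new_sum=167+(-15)=152
Option D: A[1] 13->44, delta=31, new_sum=167+(31)=198 <-- matches target
Option E: A[5] 23->-5, delta=-28, new_sum=167+(-28)=139

Answer: D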